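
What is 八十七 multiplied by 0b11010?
Convert 八十七 (Chinese numeral) → 8×10 + 7 = 87 (decimal)
Convert 0b11010 (binary) → 16 + 8 + 2 = 26 (decimal)
Compute 87 × 26 = 2262
2262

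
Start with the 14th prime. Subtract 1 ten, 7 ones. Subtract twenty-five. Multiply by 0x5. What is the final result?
Convert the 14th prime (prime index) → 43 (decimal)
Start: 43
Convert 1 ten, 7 ones (place-value notation) → 1×10 + 7 = 17 (decimal)
43 - 17 = 26
Convert twenty-five (English words) → 25 (decimal)
26 - 25 = 1
Convert 0x5 (hexadecimal) → 5 (decimal)
1 × 5 = 5
5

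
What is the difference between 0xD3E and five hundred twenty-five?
Convert 0xD3E (hexadecimal) → 13×256 + 3×16 + 14 = 3390 (decimal)
Convert five hundred twenty-five (English words) → 5×100 + 25 = 525 (decimal)
Difference: |3390 - 525| = 2865
2865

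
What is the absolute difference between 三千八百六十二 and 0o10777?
Convert 三千八百六十二 (Chinese numeral) → 3×1000 + 8×100 + 6×10 + 2 = 3862 (decimal)
Convert 0o10777 (octal) → 1×4096 + 7×64 + 7×8 + 7 = 4607 (decimal)
Compute |3862 - 4607| = 745
745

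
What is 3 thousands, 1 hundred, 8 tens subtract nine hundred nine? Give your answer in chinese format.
Convert 3 thousands, 1 hundred, 8 tens (place-value notation) → 3×1000 + 1×100 + 8×10 = 3180 (decimal)
Convert nine hundred nine (English words) → 9×100 + 9 = 909 (decimal)
Compute 3180 - 909 = 2271
Convert 2271 (decimal) → 2271 = 2×1000 + 2×100 + 7×10 + 1 → 二千二百七十一 (Chinese numeral)
二千二百七十一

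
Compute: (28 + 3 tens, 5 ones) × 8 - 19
Convert 3 tens, 5 ones (place-value notation) → 3×10 + 5 = 35 (decimal)
Expression in decimal: (28 + 35) × 8 - 19
Parentheses first: 28 + 35 = 63
Multiply: 63 × 8 = 504
Subtract: 504 - 19 = 485
485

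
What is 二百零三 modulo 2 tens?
Convert 二百零三 (Chinese numeral) → 2×100 + 3 = 203 (decimal)
Convert 2 tens (place-value notation) → 2×10 = 20 (decimal)
Compute 203 mod 20 = 3
3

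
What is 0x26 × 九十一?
Convert 0x26 (hexadecimal) → 2×16 + 6 = 38 (decimal)
Convert 九十一 (Chinese numeral) → 9×10 + 1 = 91 (decimal)
Compute 38 × 91 = 3458
3458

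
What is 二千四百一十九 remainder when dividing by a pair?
Convert 二千四百一十九 (Chinese numeral) → 2×1000 + 4×100 + 1×10 + 9 = 2419 (decimal)
Convert a pair (colloquial) → 2 (decimal)
Compute 2419 mod 2 = 1
1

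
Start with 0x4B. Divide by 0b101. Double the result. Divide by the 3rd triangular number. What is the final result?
Convert 0x4B (hexadecimal) → 4×16 + 11 = 75 (decimal)
Start: 75
Convert 0b101 (binary) → 4 + 1 = 5 (decimal)
75 ÷ 5 = 15
15 × 2 = 30
Convert the 3rd triangular number (triangular index) → 3×4/2 = 6 (decimal)
30 ÷ 6 = 5
5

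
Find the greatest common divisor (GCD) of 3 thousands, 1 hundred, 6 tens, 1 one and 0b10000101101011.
Convert 3 thousands, 1 hundred, 6 tens, 1 one (place-value notation) → 3×1000 + 1×100 + 6×10 + 1 = 3161 (decimal)
Convert 0b10000101101011 (binary) → 8192 + 256 + 64 + 32 + 8 + 2 + 1 = 8555 (decimal)
Compute gcd(3161, 8555) = 29
29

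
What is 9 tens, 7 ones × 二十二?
Convert 9 tens, 7 ones (place-value notation) → 9×10 + 7 = 97 (decimal)
Convert 二十二 (Chinese numeral) → 2×10 + 2 = 22 (decimal)
Compute 97 × 22 = 2134
2134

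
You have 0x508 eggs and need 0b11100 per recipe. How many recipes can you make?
Convert 0x508 (hexadecimal) → 5×256 + 8 = 1288 (decimal)
Convert 0b11100 (binary) → 16 + 8 + 4 = 28 (decimal)
Compute 1288 ÷ 28 = 46
46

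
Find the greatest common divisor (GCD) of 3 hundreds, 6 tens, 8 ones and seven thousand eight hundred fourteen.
Convert 3 hundreds, 6 tens, 8 ones (place-value notation) → 3×100 + 6×10 + 8 = 368 (decimal)
Convert seven thousand eight hundred fourteen (English words) → 7×1000 + 8×100 + 14 = 7814 (decimal)
Compute gcd(368, 7814) = 2
2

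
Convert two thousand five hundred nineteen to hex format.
Convert two thousand five hundred nineteen (English words) → 2×1000 + 5×100 + 19 = 2519 (decimal)
Convert 2519 (decimal) → 2519 = 9×256 + 13×16 + 7 → 0x9D7 (hexadecimal)
0x9D7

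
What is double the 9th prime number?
The 9th prime number = 23
Compute 23 × 2 = 46
46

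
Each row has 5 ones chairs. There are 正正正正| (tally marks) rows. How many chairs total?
Convert 5 ones (place-value notation) → 5 (decimal)
Convert 正正正正| (tally marks) → 5 + 5 + 5 + 5 + 1 = 21 (decimal)
Compute 5 × 21 = 105
105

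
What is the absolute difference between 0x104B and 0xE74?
Convert 0x104B (hexadecimal) → 1×4096 + 4×16 + 11 = 4171 (decimal)
Convert 0xE74 (hexadecimal) → 14×256 + 7×16 + 4 = 3700 (decimal)
Compute |4171 - 3700| = 471
471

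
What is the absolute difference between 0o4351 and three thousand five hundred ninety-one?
Convert 0o4351 (octal) → 4×512 + 3×64 + 5×8 + 1 = 2281 (decimal)
Convert three thousand five hundred ninety-one (English words) → 3×1000 + 5×100 + 91 = 3591 (decimal)
Compute |2281 - 3591| = 1310
1310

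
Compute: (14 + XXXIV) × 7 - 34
Convert XXXIV (Roman numeral) → 10 + 10 + 10 + 4 = 34 (decimal)
Expression in decimal: (14 + 34) × 7 - 34
Parentheses first: 14 + 34 = 48
Multiply: 48 × 7 = 336
Subtract: 336 - 34 = 302
302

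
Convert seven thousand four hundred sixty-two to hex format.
Convert seven thousand four hundred sixty-two (English words) → 7×1000 + 4×100 + 62 = 7462 (decimal)
Convert 7462 (decimal) → 7462 = 1×4096 + 13×256 + 2×16 + 6 → 0x1D26 (hexadecimal)
0x1D26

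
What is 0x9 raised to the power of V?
Convert 0x9 (hexadecimal) → 9 (decimal)
Convert V (Roman numeral) → 5 (decimal)
Compute 9 ^ 5 = 59049
59049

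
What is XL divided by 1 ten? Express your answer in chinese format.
Convert XL (Roman numeral) → 40 (decimal)
Convert 1 ten (place-value notation) → 1×10 = 10 (decimal)
Compute 40 ÷ 10 = 4
Convert 4 (decimal) → 四 (Chinese numeral)
四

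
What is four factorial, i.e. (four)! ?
Convert four (English words) → 4 (decimal)
Compute 4! = 24
24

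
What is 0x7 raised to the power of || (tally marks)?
Convert 0x7 (hexadecimal) → 7 (decimal)
Convert || (tally marks) → 2 (decimal)
Compute 7 ^ 2 = 49
49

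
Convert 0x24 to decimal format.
Convert 0x24 (hexadecimal) → 2×16 + 4 = 36 (decimal)
36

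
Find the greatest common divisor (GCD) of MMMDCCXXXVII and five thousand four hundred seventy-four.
Convert MMMDCCXXXVII (Roman numeral) → 1000 + 1000 + 1000 + 500 + 100 + 100 + 10 + 10 + 10 + 5 + 1 + 1 = 3737 (decimal)
Convert five thousand four hundred seventy-four (English words) → 5×1000 + 4×100 + 74 = 5474 (decimal)
Compute gcd(3737, 5474) = 1
1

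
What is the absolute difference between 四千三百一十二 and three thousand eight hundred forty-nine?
Convert 四千三百一十二 (Chinese numeral) → 4×1000 + 3×100 + 1×10 + 2 = 4312 (decimal)
Convert three thousand eight hundred forty-nine (English words) → 3×1000 + 8×100 + 49 = 3849 (decimal)
Compute |4312 - 3849| = 463
463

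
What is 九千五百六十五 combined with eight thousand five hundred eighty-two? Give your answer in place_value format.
Convert 九千五百六十五 (Chinese numeral) → 9×1000 + 5×100 + 6×10 + 5 = 9565 (decimal)
Convert eight thousand five hundred eighty-two (English words) → 8×1000 + 5×100 + 82 = 8582 (decimal)
Compute 9565 + 8582 = 18147
Convert 18147 (decimal) → 18147 = 18×1000 + 1×100 + 4×10 + 7 → 18 thousands, 1 hundred, 4 tens, 7 ones (place-value notation)
18 thousands, 1 hundred, 4 tens, 7 ones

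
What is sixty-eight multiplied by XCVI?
Convert sixty-eight (English words) → 68 (decimal)
Convert XCVI (Roman numeral) → 90 + 5 + 1 = 96 (decimal)
Compute 68 × 96 = 6528
6528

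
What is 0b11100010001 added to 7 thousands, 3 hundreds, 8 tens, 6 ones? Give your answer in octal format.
Convert 0b11100010001 (binary) → 1024 + 512 + 256 + 16 + 1 = 1809 (decimal)
Convert 7 thousands, 3 hundreds, 8 tens, 6 ones (place-value notation) → 7×1000 + 3×100 + 8×10 + 6 = 7386 (decimal)
Compute 1809 + 7386 = 9195
Convert 9195 (decimal) → 9195 = 2×4096 + 1×512 + 7×64 + 5×8 + 3 → 0o21753 (octal)
0o21753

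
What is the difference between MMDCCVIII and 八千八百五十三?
Convert MMDCCVIII (Roman numeral) → 1000 + 1000 + 500 + 100 + 100 + 5 + 1 + 1 + 1 = 2708 (decimal)
Convert 八千八百五十三 (Chinese numeral) → 8×1000 + 8×100 + 5×10 + 3 = 8853 (decimal)
Difference: |2708 - 8853| = 6145
6145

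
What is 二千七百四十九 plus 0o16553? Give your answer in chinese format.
Convert 二千七百四十九 (Chinese numeral) → 2×1000 + 7×100 + 4×10 + 9 = 2749 (decimal)
Convert 0o16553 (octal) → 1×4096 + 6×512 + 5×64 + 5×8 + 3 = 7531 (decimal)
Compute 2749 + 7531 = 10280
Convert 10280 (decimal) → 10280 = 1×10000 + 2×100 + 8×10 → 一万零二百八十 (Chinese numeral)
一万零二百八十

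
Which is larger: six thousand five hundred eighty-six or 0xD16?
Convert six thousand five hundred eighty-six (English words) → 6×1000 + 5×100 + 86 = 6586 (decimal)
Convert 0xD16 (hexadecimal) → 13×256 + 1×16 + 6 = 3350 (decimal)
Compare 6586 vs 3350: larger = 6586
6586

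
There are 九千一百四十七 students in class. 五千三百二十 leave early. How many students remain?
Convert 九千一百四十七 (Chinese numeral) → 9×1000 + 1×100 + 4×10 + 7 = 9147 (decimal)
Convert 五千三百二十 (Chinese numeral) → 5×1000 + 3×100 + 2×10 = 5320 (decimal)
Compute 9147 - 5320 = 3827
3827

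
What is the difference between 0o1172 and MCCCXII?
Convert 0o1172 (octal) → 1×512 + 1×64 + 7×8 + 2 = 634 (decimal)
Convert MCCCXII (Roman numeral) → 1000 + 100 + 100 + 100 + 10 + 1 + 1 = 1312 (decimal)
Difference: |634 - 1312| = 678
678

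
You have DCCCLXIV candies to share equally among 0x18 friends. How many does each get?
Convert DCCCLXIV (Roman numeral) → 500 + 100 + 100 + 100 + 50 + 10 + 4 = 864 (decimal)
Convert 0x18 (hexadecimal) → 1×16 + 8 = 24 (decimal)
Compute 864 ÷ 24 = 36
36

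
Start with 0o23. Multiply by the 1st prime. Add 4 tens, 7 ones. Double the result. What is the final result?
Convert 0o23 (octal) → 2×8 + 3 = 19 (decimal)
Start: 19
Convert the 1st prime (prime index) → 2 (decimal)
19 × 2 = 38
Convert 4 tens, 7 ones (place-value notation) → 4×10 + 7 = 47 (decimal)
38 + 47 = 85
85 × 2 = 170
170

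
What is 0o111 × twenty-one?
Convert 0o111 (octal) → 1×64 + 1×8 + 1 = 73 (decimal)
Convert twenty-one (English words) → 21 (decimal)
Compute 73 × 21 = 1533
1533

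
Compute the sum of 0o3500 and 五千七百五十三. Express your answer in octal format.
Convert 0o3500 (octal) → 3×512 + 5×64 = 1856 (decimal)
Convert 五千七百五十三 (Chinese numeral) → 5×1000 + 7×100 + 5×10 + 3 = 5753 (decimal)
Compute 1856 + 5753 = 7609
Convert 7609 (decimal) → 7609 = 1×4096 + 6×512 + 6×64 + 7×8 + 1 → 0o16671 (octal)
0o16671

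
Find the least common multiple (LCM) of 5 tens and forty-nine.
Convert 5 tens (place-value notation) → 5×10 = 50 (decimal)
Convert forty-nine (English words) → 49 (decimal)
Compute lcm(50, 49) = 2450
2450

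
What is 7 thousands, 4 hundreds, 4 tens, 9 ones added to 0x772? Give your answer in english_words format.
Convert 7 thousands, 4 hundreds, 4 tens, 9 ones (place-value notation) → 7×1000 + 4×100 + 4×10 + 9 = 7449 (decimal)
Convert 0x772 (hexadecimal) → 7×256 + 7×16 + 2 = 1906 (decimal)
Compute 7449 + 1906 = 9355
Convert 9355 (decimal) → 9355 = 9×1000 + 3×100 + 55 → nine thousand three hundred fifty-five (English words)
nine thousand three hundred fifty-five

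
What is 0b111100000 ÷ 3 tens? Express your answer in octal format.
Convert 0b111100000 (binary) → 256 + 128 + 64 + 32 = 480 (decimal)
Convert 3 tens (place-value notation) → 3×10 = 30 (decimal)
Compute 480 ÷ 30 = 16
Convert 16 (decimal) → 16 = 2×8 → 0o20 (octal)
0o20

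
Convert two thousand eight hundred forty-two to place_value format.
Convert two thousand eight hundred forty-two (English words) → 2×1000 + 8×100 + 42 = 2842 (decimal)
Convert 2842 (decimal) → 2842 = 2×1000 + 8×100 + 4×10 + 2 → 2 thousands, 8 hundreds, 4 tens, 2 ones (place-value notation)
2 thousands, 8 hundreds, 4 tens, 2 ones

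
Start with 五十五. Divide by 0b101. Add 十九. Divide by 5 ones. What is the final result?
Convert 五十五 (Chinese numeral) → 5×10 + 5 = 55 (decimal)
Start: 55
Convert 0b101 (binary) → 4 + 1 = 5 (decimal)
55 ÷ 5 = 11
Convert 十九 (Chinese numeral) → 1×10 + 9 = 19 (decimal)
11 + 19 = 30
Convert 5 ones (place-value notation) → 5 (decimal)
30 ÷ 5 = 6
6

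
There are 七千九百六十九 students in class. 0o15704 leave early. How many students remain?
Convert 七千九百六十九 (Chinese numeral) → 7×1000 + 9×100 + 6×10 + 9 = 7969 (decimal)
Convert 0o15704 (octal) → 1×4096 + 5×512 + 7×64 + 4 = 7108 (decimal)
Compute 7969 - 7108 = 861
861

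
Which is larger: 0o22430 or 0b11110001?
Convert 0o22430 (octal) → 2×4096 + 2×512 + 4×64 + 3×8 = 9496 (decimal)
Convert 0b11110001 (binary) → 128 + 64 + 32 + 16 + 1 = 241 (decimal)
Compare 9496 vs 241: larger = 9496
9496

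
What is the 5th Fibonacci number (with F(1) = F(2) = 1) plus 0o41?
The 5th Fibonacci number (with F(1) = F(2) = 1): 1, 1, 2, 3, 5 → 5
Convert 0o41 (octal) → 4×8 + 1 = 33 (decimal)
Compute 5 + 33 = 38
38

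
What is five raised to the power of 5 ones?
Convert five (English words) → 5 (decimal)
Convert 5 ones (place-value notation) → 5 (decimal)
Compute 5 ^ 5 = 3125
3125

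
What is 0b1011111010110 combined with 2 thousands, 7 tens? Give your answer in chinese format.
Convert 0b1011111010110 (binary) → 4096 + 1024 + 512 + 256 + 128 + 64 + 16 + 4 + 2 = 6102 (decimal)
Convert 2 thousands, 7 tens (place-value notation) → 2×1000 + 7×10 = 2070 (decimal)
Compute 6102 + 2070 = 8172
Convert 8172 (decimal) → 8172 = 8×1000 + 1×100 + 7×10 + 2 → 八千一百七十二 (Chinese numeral)
八千一百七十二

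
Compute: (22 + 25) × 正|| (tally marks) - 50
Convert 正|| (tally marks) → 5 + 2 = 7 (decimal)
Expression in decimal: (22 + 25) × 7 - 50
Parentheses first: 22 + 25 = 47
Multiply: 47 × 7 = 329
Subtract: 329 - 50 = 279
279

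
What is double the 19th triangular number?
The 19th triangular number = 19×20/2 = 190
Compute 190 × 2 = 380
380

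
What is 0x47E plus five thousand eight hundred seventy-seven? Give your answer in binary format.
Convert 0x47E (hexadecimal) → 4×256 + 7×16 + 14 = 1150 (decimal)
Convert five thousand eight hundred seventy-seven (English words) → 5×1000 + 8×100 + 77 = 5877 (decimal)
Compute 1150 + 5877 = 7027
Convert 7027 (decimal) → 7027 = 4096 + 2048 + 512 + 256 + 64 + 32 + 16 + 2 + 1 → 0b1101101110011 (binary)
0b1101101110011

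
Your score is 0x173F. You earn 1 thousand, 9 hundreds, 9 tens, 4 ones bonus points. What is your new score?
Convert 0x173F (hexadecimal) → 1×4096 + 7×256 + 3×16 + 15 = 5951 (decimal)
Convert 1 thousand, 9 hundreds, 9 tens, 4 ones (place-value notation) → 1×1000 + 9×100 + 9×10 + 4 = 1994 (decimal)
Compute 5951 + 1994 = 7945
7945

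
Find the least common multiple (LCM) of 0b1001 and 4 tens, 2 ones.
Convert 0b1001 (binary) → 8 + 1 = 9 (decimal)
Convert 4 tens, 2 ones (place-value notation) → 4×10 + 2 = 42 (decimal)
Compute lcm(9, 42) = 126
126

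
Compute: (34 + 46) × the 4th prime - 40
Convert the 4th prime (prime index) → 7 (decimal)
Expression in decimal: (34 + 46) × 7 - 40
Parentheses first: 34 + 46 = 80
Multiply: 80 × 7 = 560
Subtract: 560 - 40 = 520
520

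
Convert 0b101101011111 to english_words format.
Convert 0b101101011111 (binary) → 2048 + 512 + 256 + 64 + 16 + 8 + 4 + 2 + 1 = 2911 (decimal)
Convert 2911 (decimal) → 2911 = 2×1000 + 9×100 + 11 → two thousand nine hundred eleven (English words)
two thousand nine hundred eleven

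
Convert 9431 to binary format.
Convert 9431 (decimal) → 9431 = 8192 + 1024 + 128 + 64 + 16 + 4 + 2 + 1 → 0b10010011010111 (binary)
0b10010011010111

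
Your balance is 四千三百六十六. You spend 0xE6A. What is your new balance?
Convert 四千三百六十六 (Chinese numeral) → 4×1000 + 3×100 + 6×10 + 6 = 4366 (decimal)
Convert 0xE6A (hexadecimal) → 14×256 + 6×16 + 10 = 3690 (decimal)
Compute 4366 - 3690 = 676
676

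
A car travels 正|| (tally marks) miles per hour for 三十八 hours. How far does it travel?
Convert 正|| (tally marks) → 5 + 2 = 7 (decimal)
Convert 三十八 (Chinese numeral) → 3×10 + 8 = 38 (decimal)
Compute 7 × 38 = 266
266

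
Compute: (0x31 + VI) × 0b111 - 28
Convert 0x31 (hexadecimal) → 3×16 + 1 = 49 (decimal)
Convert VI (Roman numeral) → 5 + 1 = 6 (decimal)
Convert 0b111 (binary) → 4 + 2 + 1 = 7 (decimal)
Expression in decimal: (49 + 6) × 7 - 28
Parentheses first: 49 + 6 = 55
Multiply: 55 × 7 = 385
Subtract: 385 - 28 = 357
357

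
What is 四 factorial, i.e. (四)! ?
Convert 四 (Chinese numeral) → 4 (decimal)
Compute 4! = 24
24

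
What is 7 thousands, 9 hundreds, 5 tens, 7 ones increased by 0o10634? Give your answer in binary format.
Convert 7 thousands, 9 hundreds, 5 tens, 7 ones (place-value notation) → 7×1000 + 9×100 + 5×10 + 7 = 7957 (decimal)
Convert 0o10634 (octal) → 1×4096 + 6×64 + 3×8 + 4 = 4508 (decimal)
Compute 7957 + 4508 = 12465
Convert 12465 (decimal) → 12465 = 8192 + 4096 + 128 + 32 + 16 + 1 → 0b11000010110001 (binary)
0b11000010110001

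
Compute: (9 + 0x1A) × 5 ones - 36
Convert 0x1A (hexadecimal) → 1×16 + 10 = 26 (decimal)
Convert 5 ones (place-value notation) → 5 (decimal)
Expression in decimal: (9 + 26) × 5 - 36
Parentheses first: 9 + 26 = 35
Multiply: 35 × 5 = 175
Subtract: 175 - 36 = 139
139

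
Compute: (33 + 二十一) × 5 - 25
Convert 二十一 (Chinese numeral) → 2×10 + 1 = 21 (decimal)
Expression in decimal: (33 + 21) × 5 - 25
Parentheses first: 33 + 21 = 54
Multiply: 54 × 5 = 270
Subtract: 270 - 25 = 245
245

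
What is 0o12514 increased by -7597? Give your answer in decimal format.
Convert 0o12514 (octal) → 1×4096 + 2×512 + 5×64 + 1×8 + 4 = 5452 (decimal)
Compute 5452 + -7597 = -2145
-2145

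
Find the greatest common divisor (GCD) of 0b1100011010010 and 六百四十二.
Convert 0b1100011010010 (binary) → 4096 + 2048 + 128 + 64 + 16 + 2 = 6354 (decimal)
Convert 六百四十二 (Chinese numeral) → 6×100 + 4×10 + 2 = 642 (decimal)
Compute gcd(6354, 642) = 6
6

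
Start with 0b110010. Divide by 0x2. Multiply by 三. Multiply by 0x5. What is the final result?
Convert 0b110010 (binary) → 32 + 16 + 2 = 50 (decimal)
Start: 50
Convert 0x2 (hexadecimal) → 2 (decimal)
50 ÷ 2 = 25
Convert 三 (Chinese numeral) → 3 (decimal)
25 × 3 = 75
Convert 0x5 (hexadecimal) → 5 (decimal)
75 × 5 = 375
375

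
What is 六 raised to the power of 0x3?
Convert 六 (Chinese numeral) → 6 (decimal)
Convert 0x3 (hexadecimal) → 3 (decimal)
Compute 6 ^ 3 = 216
216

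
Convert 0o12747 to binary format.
Convert 0o12747 (octal) → 1×4096 + 2×512 + 7×64 + 4×8 + 7 = 5607 (decimal)
Convert 5607 (decimal) → 5607 = 4096 + 1024 + 256 + 128 + 64 + 32 + 4 + 2 + 1 → 0b1010111100111 (binary)
0b1010111100111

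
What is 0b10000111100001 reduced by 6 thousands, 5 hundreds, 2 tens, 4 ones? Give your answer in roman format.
Convert 0b10000111100001 (binary) → 8192 + 256 + 128 + 64 + 32 + 1 = 8673 (decimal)
Convert 6 thousands, 5 hundreds, 2 tens, 4 ones (place-value notation) → 6×1000 + 5×100 + 2×10 + 4 = 6524 (decimal)
Compute 8673 - 6524 = 2149
Convert 2149 (decimal) → 2149 = 1000 + 1000 + 100 + 40 + 9 → MMCXLIX (Roman numeral)
MMCXLIX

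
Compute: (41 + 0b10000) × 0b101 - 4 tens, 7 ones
Convert 0b10000 (binary) → 16 (decimal)
Convert 0b101 (binary) → 4 + 1 = 5 (decimal)
Convert 4 tens, 7 ones (place-value notation) → 4×10 + 7 = 47 (decimal)
Expression in decimal: (41 + 16) × 5 - 47
Parentheses first: 41 + 16 = 57
Multiply: 57 × 5 = 285
Subtract: 285 - 47 = 238
238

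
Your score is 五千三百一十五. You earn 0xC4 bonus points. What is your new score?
Convert 五千三百一十五 (Chinese numeral) → 5×1000 + 3×100 + 1×10 + 5 = 5315 (decimal)
Convert 0xC4 (hexadecimal) → 12×16 + 4 = 196 (decimal)
Compute 5315 + 196 = 5511
5511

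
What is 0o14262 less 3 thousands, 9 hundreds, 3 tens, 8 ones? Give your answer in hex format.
Convert 0o14262 (octal) → 1×4096 + 4×512 + 2×64 + 6×8 + 2 = 6322 (decimal)
Convert 3 thousands, 9 hundreds, 3 tens, 8 ones (place-value notation) → 3×1000 + 9×100 + 3×10 + 8 = 3938 (decimal)
Compute 6322 - 3938 = 2384
Convert 2384 (decimal) → 2384 = 9×256 + 5×16 → 0x950 (hexadecimal)
0x950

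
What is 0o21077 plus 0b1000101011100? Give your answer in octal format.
Convert 0o21077 (octal) → 2×4096 + 1×512 + 7×8 + 7 = 8767 (decimal)
Convert 0b1000101011100 (binary) → 4096 + 256 + 64 + 16 + 8 + 4 = 4444 (decimal)
Compute 8767 + 4444 = 13211
Convert 13211 (decimal) → 13211 = 3×4096 + 1×512 + 6×64 + 3×8 + 3 → 0o31633 (octal)
0o31633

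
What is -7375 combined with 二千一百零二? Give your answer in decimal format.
Convert 二千一百零二 (Chinese numeral) → 2×1000 + 1×100 + 2 = 2102 (decimal)
Compute -7375 + 2102 = -5273
-5273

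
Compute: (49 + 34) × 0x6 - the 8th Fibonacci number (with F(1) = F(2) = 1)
Convert 0x6 (hexadecimal) → 6 (decimal)
Convert the 8th Fibonacci number (with F(1) = F(2) = 1) (Fibonacci index) → 1, 1, 2, 3, 5, 8, 13, 21 → 21 (decimal)
Expression in decimal: (49 + 34) × 6 - 21
Parentheses first: 49 + 34 = 83
Multiply: 83 × 6 = 498
Subtract: 498 - 21 = 477
477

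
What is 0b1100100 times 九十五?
Convert 0b1100100 (binary) → 64 + 32 + 4 = 100 (decimal)
Convert 九十五 (Chinese numeral) → 9×10 + 5 = 95 (decimal)
Compute 100 × 95 = 9500
9500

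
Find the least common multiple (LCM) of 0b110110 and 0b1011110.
Convert 0b110110 (binary) → 32 + 16 + 4 + 2 = 54 (decimal)
Convert 0b1011110 (binary) → 64 + 16 + 8 + 4 + 2 = 94 (decimal)
Compute lcm(54, 94) = 2538
2538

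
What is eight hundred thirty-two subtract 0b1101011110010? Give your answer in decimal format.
Convert eight hundred thirty-two (English words) → 8×100 + 32 = 832 (decimal)
Convert 0b1101011110010 (binary) → 4096 + 2048 + 512 + 128 + 64 + 32 + 16 + 2 = 6898 (decimal)
Compute 832 - 6898 = -6066
-6066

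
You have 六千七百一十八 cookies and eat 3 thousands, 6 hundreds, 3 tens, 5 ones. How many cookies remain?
Convert 六千七百一十八 (Chinese numeral) → 6×1000 + 7×100 + 1×10 + 8 = 6718 (decimal)
Convert 3 thousands, 6 hundreds, 3 tens, 5 ones (place-value notation) → 3×1000 + 6×100 + 3×10 + 5 = 3635 (decimal)
Compute 6718 - 3635 = 3083
3083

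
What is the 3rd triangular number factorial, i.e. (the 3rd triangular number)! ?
Convert the 3rd triangular number (triangular index) → 3×4/2 = 6 (decimal)
Compute 6! = 720
720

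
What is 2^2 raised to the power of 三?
Convert 2^2 (power) → 4 (decimal)
Convert 三 (Chinese numeral) → 3 (decimal)
Compute 4 ^ 3 = 64
64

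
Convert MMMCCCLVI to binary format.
Convert MMMCCCLVI (Roman numeral) → 1000 + 1000 + 1000 + 100 + 100 + 100 + 50 + 5 + 1 = 3356 (decimal)
Convert 3356 (decimal) → 3356 = 2048 + 1024 + 256 + 16 + 8 + 4 → 0b110100011100 (binary)
0b110100011100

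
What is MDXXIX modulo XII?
Convert MDXXIX (Roman numeral) → 1000 + 500 + 10 + 10 + 9 = 1529 (decimal)
Convert XII (Roman numeral) → 10 + 1 + 1 = 12 (decimal)
Compute 1529 mod 12 = 5
5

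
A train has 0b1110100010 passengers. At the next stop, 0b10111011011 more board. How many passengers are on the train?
Convert 0b1110100010 (binary) → 512 + 256 + 128 + 32 + 2 = 930 (decimal)
Convert 0b10111011011 (binary) → 1024 + 256 + 128 + 64 + 16 + 8 + 2 + 1 = 1499 (decimal)
Compute 930 + 1499 = 2429
2429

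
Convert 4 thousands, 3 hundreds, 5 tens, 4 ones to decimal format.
Convert 4 thousands, 3 hundreds, 5 tens, 4 ones (place-value notation) → 4×1000 + 3×100 + 5×10 + 4 = 4354 (decimal)
4354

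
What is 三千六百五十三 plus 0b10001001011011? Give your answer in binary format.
Convert 三千六百五十三 (Chinese numeral) → 3×1000 + 6×100 + 5×10 + 3 = 3653 (decimal)
Convert 0b10001001011011 (binary) → 8192 + 512 + 64 + 16 + 8 + 2 + 1 = 8795 (decimal)
Compute 3653 + 8795 = 12448
Convert 12448 (decimal) → 12448 = 8192 + 4096 + 128 + 32 → 0b11000010100000 (binary)
0b11000010100000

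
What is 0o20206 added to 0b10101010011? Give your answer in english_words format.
Convert 0o20206 (octal) → 2×4096 + 2×64 + 6 = 8326 (decimal)
Convert 0b10101010011 (binary) → 1024 + 256 + 64 + 16 + 2 + 1 = 1363 (decimal)
Compute 8326 + 1363 = 9689
Convert 9689 (decimal) → 9689 = 9×1000 + 6×100 + 89 → nine thousand six hundred eighty-nine (English words)
nine thousand six hundred eighty-nine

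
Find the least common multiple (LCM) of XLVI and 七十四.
Convert XLVI (Roman numeral) → 40 + 5 + 1 = 46 (decimal)
Convert 七十四 (Chinese numeral) → 7×10 + 4 = 74 (decimal)
Compute lcm(46, 74) = 1702
1702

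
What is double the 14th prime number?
The 14th prime number = 43
Compute 43 × 2 = 86
86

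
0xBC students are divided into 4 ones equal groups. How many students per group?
Convert 0xBC (hexadecimal) → 11×16 + 12 = 188 (decimal)
Convert 4 ones (place-value notation) → 4 (decimal)
Compute 188 ÷ 4 = 47
47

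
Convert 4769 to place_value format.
Convert 4769 (decimal) → 4769 = 4×1000 + 7×100 + 6×10 + 9 → 4 thousands, 7 hundreds, 6 tens, 9 ones (place-value notation)
4 thousands, 7 hundreds, 6 tens, 9 ones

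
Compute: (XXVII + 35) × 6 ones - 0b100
Convert XXVII (Roman numeral) → 10 + 10 + 5 + 1 + 1 = 27 (decimal)
Convert 6 ones (place-value notation) → 6 (decimal)
Convert 0b100 (binary) → 4 (decimal)
Expression in decimal: (27 + 35) × 6 - 4
Parentheses first: 27 + 35 = 62
Multiply: 62 × 6 = 372
Subtract: 372 - 4 = 368
368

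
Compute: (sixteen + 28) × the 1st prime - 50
Convert sixteen (English words) → 16 (decimal)
Convert the 1st prime (prime index) → 2 (decimal)
Expression in decimal: (16 + 28) × 2 - 50
Parentheses first: 16 + 28 = 44
Multiply: 44 × 2 = 88
Subtract: 88 - 50 = 38
38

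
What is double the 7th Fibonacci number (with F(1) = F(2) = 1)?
The 7th Fibonacci number (with F(1) = F(2) = 1): 1, 1, 2, 3, 5, 8, 13 → 13
Compute 13 × 2 = 26
26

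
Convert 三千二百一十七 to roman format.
Convert 三千二百一十七 (Chinese numeral) → 3×1000 + 2×100 + 1×10 + 7 = 3217 (decimal)
Convert 3217 (decimal) → 3217 = 1000 + 1000 + 1000 + 100 + 100 + 10 + 5 + 1 + 1 → MMMCCXVII (Roman numeral)
MMMCCXVII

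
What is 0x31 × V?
Convert 0x31 (hexadecimal) → 3×16 + 1 = 49 (decimal)
Convert V (Roman numeral) → 5 (decimal)
Compute 49 × 5 = 245
245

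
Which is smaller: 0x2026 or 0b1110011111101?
Convert 0x2026 (hexadecimal) → 2×4096 + 2×16 + 6 = 8230 (decimal)
Convert 0b1110011111101 (binary) → 4096 + 2048 + 1024 + 128 + 64 + 32 + 16 + 8 + 4 + 1 = 7421 (decimal)
Compare 8230 vs 7421: smaller = 7421
7421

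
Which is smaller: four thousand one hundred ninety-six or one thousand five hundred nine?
Convert four thousand one hundred ninety-six (English words) → 4×1000 + 1×100 + 96 = 4196 (decimal)
Convert one thousand five hundred nine (English words) → 1×1000 + 5×100 + 9 = 1509 (decimal)
Compare 4196 vs 1509: smaller = 1509
1509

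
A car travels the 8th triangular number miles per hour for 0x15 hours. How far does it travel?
Convert the 8th triangular number (triangular index) → 8×9/2 = 36 (decimal)
Convert 0x15 (hexadecimal) → 1×16 + 5 = 21 (decimal)
Compute 36 × 21 = 756
756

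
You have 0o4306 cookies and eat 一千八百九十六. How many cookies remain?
Convert 0o4306 (octal) → 4×512 + 3×64 + 6 = 2246 (decimal)
Convert 一千八百九十六 (Chinese numeral) → 1×1000 + 8×100 + 9×10 + 6 = 1896 (decimal)
Compute 2246 - 1896 = 350
350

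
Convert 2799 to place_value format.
Convert 2799 (decimal) → 2799 = 2×1000 + 7×100 + 9×10 + 9 → 2 thousands, 7 hundreds, 9 tens, 9 ones (place-value notation)
2 thousands, 7 hundreds, 9 tens, 9 ones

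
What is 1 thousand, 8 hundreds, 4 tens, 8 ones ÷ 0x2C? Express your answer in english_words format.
Convert 1 thousand, 8 hundreds, 4 tens, 8 ones (place-value notation) → 1×1000 + 8×100 + 4×10 + 8 = 1848 (decimal)
Convert 0x2C (hexadecimal) → 2×16 + 12 = 44 (decimal)
Compute 1848 ÷ 44 = 42
Convert 42 (decimal) → forty-two (English words)
forty-two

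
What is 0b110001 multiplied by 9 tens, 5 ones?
Convert 0b110001 (binary) → 32 + 16 + 1 = 49 (decimal)
Convert 9 tens, 5 ones (place-value notation) → 9×10 + 5 = 95 (decimal)
Compute 49 × 95 = 4655
4655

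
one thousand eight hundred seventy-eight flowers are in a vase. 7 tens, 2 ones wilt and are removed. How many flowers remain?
Convert one thousand eight hundred seventy-eight (English words) → 1×1000 + 8×100 + 78 = 1878 (decimal)
Convert 7 tens, 2 ones (place-value notation) → 7×10 + 2 = 72 (decimal)
Compute 1878 - 72 = 1806
1806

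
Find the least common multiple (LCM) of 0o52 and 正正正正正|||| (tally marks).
Convert 0o52 (octal) → 5×8 + 2 = 42 (decimal)
Convert 正正正正正|||| (tally marks) → 5 + 5 + 5 + 5 + 5 + 4 = 29 (decimal)
Compute lcm(42, 29) = 1218
1218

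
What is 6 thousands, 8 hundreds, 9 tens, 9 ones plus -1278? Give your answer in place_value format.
Convert 6 thousands, 8 hundreds, 9 tens, 9 ones (place-value notation) → 6×1000 + 8×100 + 9×10 + 9 = 6899 (decimal)
Compute 6899 + -1278 = 5621
Convert 5621 (decimal) → 5621 = 5×1000 + 6×100 + 2×10 + 1 → 5 thousands, 6 hundreds, 2 tens, 1 one (place-value notation)
5 thousands, 6 hundreds, 2 tens, 1 one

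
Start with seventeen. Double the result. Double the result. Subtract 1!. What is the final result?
Convert seventeen (English words) → 17 (decimal)
Start: 17
17 × 2 = 34
34 × 2 = 68
Convert 1! (factorial) → 1 (decimal)
68 - 1 = 67
67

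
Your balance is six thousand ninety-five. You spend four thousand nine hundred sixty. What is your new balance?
Convert six thousand ninety-five (English words) → 6×1000 + 95 = 6095 (decimal)
Convert four thousand nine hundred sixty (English words) → 4×1000 + 9×100 + 60 = 4960 (decimal)
Compute 6095 - 4960 = 1135
1135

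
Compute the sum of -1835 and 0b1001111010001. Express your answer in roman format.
Convert 0b1001111010001 (binary) → 4096 + 512 + 256 + 128 + 64 + 16 + 1 = 5073 (decimal)
Compute -1835 + 5073 = 3238
Convert 3238 (decimal) → 3238 = 1000 + 1000 + 1000 + 100 + 100 + 10 + 10 + 10 + 5 + 1 + 1 + 1 → MMMCCXXXVIII (Roman numeral)
MMMCCXXXVIII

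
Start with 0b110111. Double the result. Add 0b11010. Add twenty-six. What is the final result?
Convert 0b110111 (binary) → 32 + 16 + 4 + 2 + 1 = 55 (decimal)
Start: 55
55 × 2 = 110
Convert 0b11010 (binary) → 16 + 8 + 2 = 26 (decimal)
110 + 26 = 136
Convert twenty-six (English words) → 26 (decimal)
136 + 26 = 162
162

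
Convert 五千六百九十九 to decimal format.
Convert 五千六百九十九 (Chinese numeral) → 5×1000 + 6×100 + 9×10 + 9 = 5699 (decimal)
5699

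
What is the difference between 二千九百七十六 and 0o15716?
Convert 二千九百七十六 (Chinese numeral) → 2×1000 + 9×100 + 7×10 + 6 = 2976 (decimal)
Convert 0o15716 (octal) → 1×4096 + 5×512 + 7×64 + 1×8 + 6 = 7118 (decimal)
Difference: |2976 - 7118| = 4142
4142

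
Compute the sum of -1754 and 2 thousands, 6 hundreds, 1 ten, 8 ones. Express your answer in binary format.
Convert 2 thousands, 6 hundreds, 1 ten, 8 ones (place-value notation) → 2×1000 + 6×100 + 1×10 + 8 = 2618 (decimal)
Compute -1754 + 2618 = 864
Convert 864 (decimal) → 864 = 512 + 256 + 64 + 32 → 0b1101100000 (binary)
0b1101100000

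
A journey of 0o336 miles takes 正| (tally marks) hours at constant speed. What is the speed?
Convert 0o336 (octal) → 3×64 + 3×8 + 6 = 222 (decimal)
Convert 正| (tally marks) → 5 + 1 = 6 (decimal)
Compute 222 ÷ 6 = 37
37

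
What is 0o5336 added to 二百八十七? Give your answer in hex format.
Convert 0o5336 (octal) → 5×512 + 3×64 + 3×8 + 6 = 2782 (decimal)
Convert 二百八十七 (Chinese numeral) → 2×100 + 8×10 + 7 = 287 (decimal)
Compute 2782 + 287 = 3069
Convert 3069 (decimal) → 3069 = 11×256 + 15×16 + 13 → 0xBFD (hexadecimal)
0xBFD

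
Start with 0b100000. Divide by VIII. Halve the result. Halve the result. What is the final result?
Convert 0b100000 (binary) → 32 (decimal)
Start: 32
Convert VIII (Roman numeral) → 5 + 1 + 1 + 1 = 8 (decimal)
32 ÷ 8 = 4
4 ÷ 2 = 2
2 ÷ 2 = 1
1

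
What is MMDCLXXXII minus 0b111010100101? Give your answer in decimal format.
Convert MMDCLXXXII (Roman numeral) → 1000 + 1000 + 500 + 100 + 50 + 10 + 10 + 10 + 1 + 1 = 2682 (decimal)
Convert 0b111010100101 (binary) → 2048 + 1024 + 512 + 128 + 32 + 4 + 1 = 3749 (decimal)
Compute 2682 - 3749 = -1067
-1067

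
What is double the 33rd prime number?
The 33rd prime number = 137
Compute 137 × 2 = 274
274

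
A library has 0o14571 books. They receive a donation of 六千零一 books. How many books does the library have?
Convert 0o14571 (octal) → 1×4096 + 4×512 + 5×64 + 7×8 + 1 = 6521 (decimal)
Convert 六千零一 (Chinese numeral) → 6×1000 + 1 = 6001 (decimal)
Compute 6521 + 6001 = 12522
12522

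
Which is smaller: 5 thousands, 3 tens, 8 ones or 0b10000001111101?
Convert 5 thousands, 3 tens, 8 ones (place-value notation) → 5×1000 + 3×10 + 8 = 5038 (decimal)
Convert 0b10000001111101 (binary) → 8192 + 64 + 32 + 16 + 8 + 4 + 1 = 8317 (decimal)
Compare 5038 vs 8317: smaller = 5038
5038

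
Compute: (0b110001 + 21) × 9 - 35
Convert 0b110001 (binary) → 32 + 16 + 1 = 49 (decimal)
Expression in decimal: (49 + 21) × 9 - 35
Parentheses first: 49 + 21 = 70
Multiply: 70 × 9 = 630
Subtract: 630 - 35 = 595
595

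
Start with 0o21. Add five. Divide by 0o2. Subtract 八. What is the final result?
Convert 0o21 (octal) → 2×8 + 1 = 17 (decimal)
Start: 17
Convert five (English words) → 5 (decimal)
17 + 5 = 22
Convert 0o2 (octal) → 2 (decimal)
22 ÷ 2 = 11
Convert 八 (Chinese numeral) → 8 (decimal)
11 - 8 = 3
3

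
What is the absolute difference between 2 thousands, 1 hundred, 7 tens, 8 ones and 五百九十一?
Convert 2 thousands, 1 hundred, 7 tens, 8 ones (place-value notation) → 2×1000 + 1×100 + 7×10 + 8 = 2178 (decimal)
Convert 五百九十一 (Chinese numeral) → 5×100 + 9×10 + 1 = 591 (decimal)
Compute |2178 - 591| = 1587
1587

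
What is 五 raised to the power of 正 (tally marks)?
Convert 五 (Chinese numeral) → 5 (decimal)
Convert 正 (tally marks) → 5 (decimal)
Compute 5 ^ 5 = 3125
3125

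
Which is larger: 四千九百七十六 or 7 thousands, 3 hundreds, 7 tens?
Convert 四千九百七十六 (Chinese numeral) → 4×1000 + 9×100 + 7×10 + 6 = 4976 (decimal)
Convert 7 thousands, 3 hundreds, 7 tens (place-value notation) → 7×1000 + 3×100 + 7×10 = 7370 (decimal)
Compare 4976 vs 7370: larger = 7370
7370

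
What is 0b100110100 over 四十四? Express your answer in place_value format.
Convert 0b100110100 (binary) → 256 + 32 + 16 + 4 = 308 (decimal)
Convert 四十四 (Chinese numeral) → 4×10 + 4 = 44 (decimal)
Compute 308 ÷ 44 = 7
Convert 7 (decimal) → 7 ones (place-value notation)
7 ones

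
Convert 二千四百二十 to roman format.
Convert 二千四百二十 (Chinese numeral) → 2×1000 + 4×100 + 2×10 = 2420 (decimal)
Convert 2420 (decimal) → 2420 = 1000 + 1000 + 400 + 10 + 10 → MMCDXX (Roman numeral)
MMCDXX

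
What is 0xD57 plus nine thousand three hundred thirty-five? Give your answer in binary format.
Convert 0xD57 (hexadecimal) → 13×256 + 5×16 + 7 = 3415 (decimal)
Convert nine thousand three hundred thirty-five (English words) → 9×1000 + 3×100 + 35 = 9335 (decimal)
Compute 3415 + 9335 = 12750
Convert 12750 (decimal) → 12750 = 8192 + 4096 + 256 + 128 + 64 + 8 + 4 + 2 → 0b11000111001110 (binary)
0b11000111001110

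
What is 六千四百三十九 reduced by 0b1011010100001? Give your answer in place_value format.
Convert 六千四百三十九 (Chinese numeral) → 6×1000 + 4×100 + 3×10 + 9 = 6439 (decimal)
Convert 0b1011010100001 (binary) → 4096 + 1024 + 512 + 128 + 32 + 1 = 5793 (decimal)
Compute 6439 - 5793 = 646
Convert 646 (decimal) → 646 = 6×100 + 4×10 + 6 → 6 hundreds, 4 tens, 6 ones (place-value notation)
6 hundreds, 4 tens, 6 ones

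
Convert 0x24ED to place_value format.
Convert 0x24ED (hexadecimal) → 2×4096 + 4×256 + 14×16 + 13 = 9453 (decimal)
Convert 9453 (decimal) → 9453 = 9×1000 + 4×100 + 5×10 + 3 → 9 thousands, 4 hundreds, 5 tens, 3 ones (place-value notation)
9 thousands, 4 hundreds, 5 tens, 3 ones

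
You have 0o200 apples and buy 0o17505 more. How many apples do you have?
Convert 0o200 (octal) → 2×64 = 128 (decimal)
Convert 0o17505 (octal) → 1×4096 + 7×512 + 5×64 + 5 = 8005 (decimal)
Compute 128 + 8005 = 8133
8133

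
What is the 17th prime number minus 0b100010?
The 17th prime number = 59
Convert 0b100010 (binary) → 32 + 2 = 34 (decimal)
Compute 59 - 34 = 25
25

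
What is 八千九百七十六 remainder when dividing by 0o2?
Convert 八千九百七十六 (Chinese numeral) → 8×1000 + 9×100 + 7×10 + 6 = 8976 (decimal)
Convert 0o2 (octal) → 2 (decimal)
Compute 8976 mod 2 = 0
0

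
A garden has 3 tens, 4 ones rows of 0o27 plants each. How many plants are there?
Convert 0o27 (octal) → 2×8 + 7 = 23 (decimal)
Convert 3 tens, 4 ones (place-value notation) → 3×10 + 4 = 34 (decimal)
Compute 23 × 34 = 782
782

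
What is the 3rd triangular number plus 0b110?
The 3rd triangular number = 3×4/2 = 6
Convert 0b110 (binary) → 4 + 2 = 6 (decimal)
Compute 6 + 6 = 12
12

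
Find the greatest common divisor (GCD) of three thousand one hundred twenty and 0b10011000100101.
Convert three thousand one hundred twenty (English words) → 3×1000 + 1×100 + 20 = 3120 (decimal)
Convert 0b10011000100101 (binary) → 8192 + 1024 + 512 + 32 + 4 + 1 = 9765 (decimal)
Compute gcd(3120, 9765) = 15
15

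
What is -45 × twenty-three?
Convert twenty-three (English words) → 23 (decimal)
Compute -45 × 23 = -1035
-1035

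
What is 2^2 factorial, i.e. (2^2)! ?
Convert 2^2 (power) → 4 (decimal)
Compute 4! = 24
24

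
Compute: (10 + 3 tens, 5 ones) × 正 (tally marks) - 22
Convert 3 tens, 5 ones (place-value notation) → 3×10 + 5 = 35 (decimal)
Convert 正 (tally marks) → 5 (decimal)
Expression in decimal: (10 + 35) × 5 - 22
Parentheses first: 10 + 35 = 45
Multiply: 45 × 5 = 225
Subtract: 225 - 22 = 203
203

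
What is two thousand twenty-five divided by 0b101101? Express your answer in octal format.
Convert two thousand twenty-five (English words) → 2×1000 + 25 = 2025 (decimal)
Convert 0b101101 (binary) → 32 + 8 + 4 + 1 = 45 (decimal)
Compute 2025 ÷ 45 = 45
Convert 45 (decimal) → 45 = 5×8 + 5 → 0o55 (octal)
0o55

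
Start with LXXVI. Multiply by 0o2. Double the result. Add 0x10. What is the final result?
Convert LXXVI (Roman numeral) → 50 + 10 + 10 + 5 + 1 = 76 (decimal)
Start: 76
Convert 0o2 (octal) → 2 (decimal)
76 × 2 = 152
152 × 2 = 304
Convert 0x10 (hexadecimal) → 1×16 = 16 (decimal)
304 + 16 = 320
320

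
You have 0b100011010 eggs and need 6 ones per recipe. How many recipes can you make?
Convert 0b100011010 (binary) → 256 + 16 + 8 + 2 = 282 (decimal)
Convert 6 ones (place-value notation) → 6 (decimal)
Compute 282 ÷ 6 = 47
47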